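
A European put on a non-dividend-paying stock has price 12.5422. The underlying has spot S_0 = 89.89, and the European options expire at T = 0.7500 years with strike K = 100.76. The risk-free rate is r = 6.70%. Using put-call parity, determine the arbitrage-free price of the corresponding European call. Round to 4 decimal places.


Answer: Call price = 6.6103

Derivation:
Put-call parity: C - P = S_0 * exp(-qT) - K * exp(-rT).
S_0 * exp(-qT) = 89.8900 * 1.00000000 = 89.89000000
K * exp(-rT) = 100.7600 * 0.95099165 = 95.82191834
C = P + S*exp(-qT) - K*exp(-rT)
C = 12.5422 + 89.89000000 - 95.82191834 = 6.6103


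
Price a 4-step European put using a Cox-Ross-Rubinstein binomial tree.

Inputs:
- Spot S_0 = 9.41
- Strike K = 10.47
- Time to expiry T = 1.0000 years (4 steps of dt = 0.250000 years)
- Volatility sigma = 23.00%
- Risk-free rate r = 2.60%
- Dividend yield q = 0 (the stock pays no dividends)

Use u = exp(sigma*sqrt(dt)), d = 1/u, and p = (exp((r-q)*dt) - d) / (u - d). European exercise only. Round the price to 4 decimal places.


dt = T/N = 0.250000
u = exp(sigma*sqrt(dt)) = 1.121873; d = 1/u = 0.891366
p = (exp((r-q)*dt) - d) / (u - d) = 0.499572
Discount per step: exp(-r*dt) = 0.993521
Stock lattice S(k, i) with i counting down-moves:
  k=0: S(0,0) = 9.4100
  k=1: S(1,0) = 10.5568; S(1,1) = 8.3878
  k=2: S(2,0) = 11.8434; S(2,1) = 9.4100; S(2,2) = 7.4766
  k=3: S(3,0) = 13.2868; S(3,1) = 10.5568; S(3,2) = 8.3878; S(3,3) = 6.6644
  k=4: S(4,0) = 14.9061; S(4,1) = 11.8434; S(4,2) = 9.4100; S(4,3) = 7.4766; S(4,4) = 5.9404
Terminal payoffs V(N, i) = max(K - S_T, 0):
  V(4,0) = 0.000000; V(4,1) = 0.000000; V(4,2) = 1.060000; V(4,3) = 2.993439; V(4,4) = 4.529621
Backward induction: V(k, i) = exp(-r*dt) * [p * V(k+1, i) + (1-p) * V(k+1, i+1)].
  V(3,0) = exp(-r*dt) * [p*0.000000 + (1-p)*0.000000] = 0.000000
  V(3,1) = exp(-r*dt) * [p*0.000000 + (1-p)*1.060000] = 0.527017
  V(3,2) = exp(-r*dt) * [p*1.060000 + (1-p)*2.993439] = 2.014410
  V(3,3) = exp(-r*dt) * [p*2.993439 + (1-p)*4.529621] = 3.737812
  V(2,0) = exp(-r*dt) * [p*0.000000 + (1-p)*0.527017] = 0.262025
  V(2,1) = exp(-r*dt) * [p*0.527017 + (1-p)*2.014410] = 1.263113
  V(2,2) = exp(-r*dt) * [p*2.014410 + (1-p)*3.737812] = 2.858210
  V(1,0) = exp(-r*dt) * [p*0.262025 + (1-p)*1.263113] = 0.758054
  V(1,1) = exp(-r*dt) * [p*1.263113 + (1-p)*2.858210] = 2.047988
  V(0,0) = exp(-r*dt) * [p*0.758054 + (1-p)*2.047988] = 1.394479

Answer: Price = V(0,0) = 1.3945


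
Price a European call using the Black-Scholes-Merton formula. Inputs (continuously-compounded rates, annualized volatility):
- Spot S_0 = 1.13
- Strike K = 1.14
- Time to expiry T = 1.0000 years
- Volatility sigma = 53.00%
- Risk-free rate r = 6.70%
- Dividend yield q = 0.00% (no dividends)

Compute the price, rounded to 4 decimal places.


Answer: Price = 0.2628

Derivation:
d1 = (ln(S/K) + (r - q + 0.5*sigma^2) * T) / (sigma * sqrt(T)) = 0.37479126
d2 = d1 - sigma * sqrt(T) = -0.15520874
exp(-rT) = 0.93519520; exp(-qT) = 1.00000000
C = S_0 * exp(-qT) * N(d1) - K * exp(-rT) * N(d2)
N(d1) = 0.64609214; N(d2) = 0.43832838
C = 1.1300 * 1.00000000 * 0.64609214 - 1.1400 * 0.93519520 * 0.43832838 = 0.2628


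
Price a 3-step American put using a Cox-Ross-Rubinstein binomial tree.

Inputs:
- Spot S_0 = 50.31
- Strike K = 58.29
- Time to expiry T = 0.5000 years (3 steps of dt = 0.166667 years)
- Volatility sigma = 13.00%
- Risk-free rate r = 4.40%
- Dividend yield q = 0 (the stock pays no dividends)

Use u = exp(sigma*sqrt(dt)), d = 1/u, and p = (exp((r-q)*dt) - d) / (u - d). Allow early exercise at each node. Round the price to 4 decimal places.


dt = T/N = 0.166667
u = exp(sigma*sqrt(dt)) = 1.054506; d = 1/u = 0.948311
p = (exp((r-q)*dt) - d) / (u - d) = 0.556045
Discount per step: exp(-r*dt) = 0.992693
Stock lattice S(k, i) with i counting down-moves:
  k=0: S(0,0) = 50.3100
  k=1: S(1,0) = 53.0522; S(1,1) = 47.7095
  k=2: S(2,0) = 55.9438; S(2,1) = 50.3100; S(2,2) = 45.2435
  k=3: S(3,0) = 58.9931; S(3,1) = 53.0522; S(3,2) = 47.7095; S(3,3) = 42.9049
Terminal payoffs V(N, i) = max(K - S_T, 0):
  V(3,0) = 0.000000; V(3,1) = 5.237810; V(3,2) = 10.580450; V(3,3) = 15.385057
Backward induction: V(k, i) = exp(-r*dt) * [p * V(k+1, i) + (1-p) * V(k+1, i+1)]; then take max(V_cont, immediate exercise) for American.
  V(2,0) = exp(-r*dt) * [p*0.000000 + (1-p)*5.237810] = 2.308364; exercise = 2.346155; V(2,0) = max -> 2.346155
  V(2,1) = exp(-r*dt) * [p*5.237810 + (1-p)*10.580450] = 7.554104; exercise = 7.980000; V(2,1) = max -> 7.980000
  V(2,2) = exp(-r*dt) * [p*10.580450 + (1-p)*15.385057] = 12.620590; exercise = 13.046487; V(2,2) = max -> 13.046487
  V(1,0) = exp(-r*dt) * [p*2.346155 + (1-p)*7.980000] = 4.811914; exercise = 5.237810; V(1,0) = max -> 5.237810
  V(1,1) = exp(-r*dt) * [p*7.980000 + (1-p)*13.046487] = 10.154554; exercise = 10.580450; V(1,1) = max -> 10.580450
  V(0,0) = exp(-r*dt) * [p*5.237810 + (1-p)*10.580450] = 7.554104; exercise = 7.980000; V(0,0) = max -> 7.980000

Answer: Price = V(0,0) = 7.9800


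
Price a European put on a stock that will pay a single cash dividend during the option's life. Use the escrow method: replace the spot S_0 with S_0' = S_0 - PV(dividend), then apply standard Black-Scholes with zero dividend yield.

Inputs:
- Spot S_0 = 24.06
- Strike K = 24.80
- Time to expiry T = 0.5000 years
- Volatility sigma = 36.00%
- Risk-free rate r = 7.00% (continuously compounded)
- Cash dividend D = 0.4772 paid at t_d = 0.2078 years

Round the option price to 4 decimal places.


Answer: Price = 2.5901

Derivation:
PV(D) = D * exp(-r * t_d) = 0.4772 * 0.98555928 = 0.47030889
S_0' = S_0 - PV(D) = 24.0600 - 0.47030889 = 23.58969111
d1 = (ln(S_0'/K) + (r + sigma^2/2)*T) / (sigma*sqrt(T)) = 0.06822066
d2 = d1 - sigma*sqrt(T) = -0.18633778
exp(-rT) = 0.96560542
N(-d1) = 0.47280499; N(-d2) = 0.57391006
P = K * exp(-rT) * N(-d2) - S_0' * N(-d1) = 24.8000 * 0.96560542 * 0.57391006 - 23.58969111 * 0.47280499 = 2.5901


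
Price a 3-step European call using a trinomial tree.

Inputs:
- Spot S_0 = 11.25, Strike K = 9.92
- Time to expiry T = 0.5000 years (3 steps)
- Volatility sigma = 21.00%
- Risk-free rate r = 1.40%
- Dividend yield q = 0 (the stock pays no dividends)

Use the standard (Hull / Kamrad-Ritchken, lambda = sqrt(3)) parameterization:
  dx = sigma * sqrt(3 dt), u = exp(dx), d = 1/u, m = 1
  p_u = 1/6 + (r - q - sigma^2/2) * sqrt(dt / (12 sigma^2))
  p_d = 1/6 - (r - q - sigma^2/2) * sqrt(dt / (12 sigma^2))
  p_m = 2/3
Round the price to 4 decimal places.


Answer: Price = V(0,0) = 1.5571

Derivation:
dt = T/N = 0.166667; dx = sigma*sqrt(3*dt) = 0.148492
u = exp(dx) = 1.160084; d = 1/u = 0.862007
p_u = 0.162149, p_m = 0.666667, p_d = 0.171184
Discount per step: exp(-r*dt) = 0.997669
Stock lattice S(k, j) with j the centered position index:
  k=0: S(0,+0) = 11.2500
  k=1: S(1,-1) = 9.6976; S(1,+0) = 11.2500; S(1,+1) = 13.0509
  k=2: S(2,-2) = 8.3594; S(2,-1) = 9.6976; S(2,+0) = 11.2500; S(2,+1) = 13.0509; S(2,+2) = 15.1402
  k=3: S(3,-3) = 7.2058; S(3,-2) = 8.3594; S(3,-1) = 9.6976; S(3,+0) = 11.2500; S(3,+1) = 13.0509; S(3,+2) = 15.1402; S(3,+3) = 17.5639
Terminal payoffs V(N, j) = max(S_T - K, 0):
  V(3,-3) = 0.000000; V(3,-2) = 0.000000; V(3,-1) = 0.000000; V(3,+0) = 1.330000; V(3,+1) = 3.130945; V(3,+2) = 5.220193; V(3,+3) = 7.643895
Backward induction: V(k, j) = exp(-r*dt) * [p_u * V(k+1, j+1) + p_m * V(k+1, j) + p_d * V(k+1, j-1)]
  V(2,-2) = exp(-r*dt) * [p_u*0.000000 + p_m*0.000000 + p_d*0.000000] = 0.000000
  V(2,-1) = exp(-r*dt) * [p_u*1.330000 + p_m*0.000000 + p_d*0.000000] = 0.215156
  V(2,+0) = exp(-r*dt) * [p_u*3.130945 + p_m*1.330000 + p_d*0.000000] = 1.391097
  V(2,+1) = exp(-r*dt) * [p_u*5.220193 + p_m*3.130945 + p_d*1.330000] = 3.154053
  V(2,+2) = exp(-r*dt) * [p_u*7.643895 + p_m*5.220193 + p_d*3.130945] = 5.243299
  V(1,-1) = exp(-r*dt) * [p_u*1.391097 + p_m*0.215156 + p_d*0.000000] = 0.368142
  V(1,+0) = exp(-r*dt) * [p_u*3.154053 + p_m*1.391097 + p_d*0.215156] = 1.472217
  V(1,+1) = exp(-r*dt) * [p_u*5.243299 + p_m*3.154053 + p_d*1.391097] = 3.183595
  V(0,+0) = exp(-r*dt) * [p_u*3.183595 + p_m*1.472217 + p_d*0.368142] = 1.557077


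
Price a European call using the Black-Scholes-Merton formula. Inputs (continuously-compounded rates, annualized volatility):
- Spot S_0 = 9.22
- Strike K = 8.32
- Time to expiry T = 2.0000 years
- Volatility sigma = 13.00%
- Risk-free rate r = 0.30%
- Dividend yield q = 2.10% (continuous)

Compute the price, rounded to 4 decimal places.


d1 = (ln(S/K) + (r - q + 0.5*sigma^2) * T) / (sigma * sqrt(T)) = 0.45479358
d2 = d1 - sigma * sqrt(T) = 0.27094582
exp(-rT) = 0.99401796; exp(-qT) = 0.95886978
C = S_0 * exp(-qT) * N(d1) - K * exp(-rT) * N(d2)
N(d1) = 0.67537113; N(d2) = 0.60678365
C = 9.2200 * 0.95886978 * 0.67537113 - 8.3200 * 0.99401796 * 0.60678365 = 0.9526

Answer: Price = 0.9526


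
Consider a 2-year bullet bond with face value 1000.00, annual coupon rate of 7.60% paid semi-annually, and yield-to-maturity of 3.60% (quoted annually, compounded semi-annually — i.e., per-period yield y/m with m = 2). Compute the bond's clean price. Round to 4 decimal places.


Answer: Price = 1076.5256

Derivation:
Coupon per period c = face * coupon_rate / m = 38.000000
Periods per year m = 2; per-period yield y/m = 0.018000
Number of cashflows N = 4
Cashflows (t years, CF_t, discount factor 1/(1+y/m)^(m*t), PV):
  t = 0.5000: CF_t = 38.000000, DF = 0.982318, PV = 37.328094
  t = 1.0000: CF_t = 38.000000, DF = 0.964949, PV = 36.668069
  t = 1.5000: CF_t = 38.000000, DF = 0.947887, PV = 36.019714
  t = 2.0000: CF_t = 1038.000000, DF = 0.931127, PV = 966.509755
Price P = sum_t PV_t = 1076.525632


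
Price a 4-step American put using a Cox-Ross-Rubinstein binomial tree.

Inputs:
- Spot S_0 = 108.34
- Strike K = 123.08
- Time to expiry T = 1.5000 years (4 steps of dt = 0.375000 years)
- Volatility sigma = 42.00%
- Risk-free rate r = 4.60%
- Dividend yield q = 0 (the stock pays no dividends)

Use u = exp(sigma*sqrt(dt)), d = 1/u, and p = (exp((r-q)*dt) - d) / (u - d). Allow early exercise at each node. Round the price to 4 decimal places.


dt = T/N = 0.375000
u = exp(sigma*sqrt(dt)) = 1.293299; d = 1/u = 0.773216
p = (exp((r-q)*dt) - d) / (u - d) = 0.469509
Discount per step: exp(-r*dt) = 0.982898
Stock lattice S(k, i) with i counting down-moves:
  k=0: S(0,0) = 108.3400
  k=1: S(1,0) = 140.1160; S(1,1) = 83.7703
  k=2: S(2,0) = 181.2119; S(2,1) = 108.3400; S(2,2) = 64.7725
  k=3: S(3,0) = 234.3612; S(3,1) = 140.1160; S(3,2) = 83.7703; S(3,3) = 50.0832
  k=4: S(4,0) = 303.0992; S(4,1) = 181.2119; S(4,2) = 108.3400; S(4,3) = 64.7725; S(4,4) = 38.7251
Terminal payoffs V(N, i) = max(K - S_T, 0):
  V(4,0) = 0.000000; V(4,1) = 0.000000; V(4,2) = 14.740000; V(4,3) = 58.307471; V(4,4) = 84.354870
Backward induction: V(k, i) = exp(-r*dt) * [p * V(k+1, i) + (1-p) * V(k+1, i+1)]; then take max(V_cont, immediate exercise) for American.
  V(3,0) = exp(-r*dt) * [p*0.000000 + (1-p)*0.000000] = 0.000000; exercise = 0.000000; V(3,0) = max -> 0.000000
  V(3,1) = exp(-r*dt) * [p*0.000000 + (1-p)*14.740000] = 7.685716; exercise = 0.000000; V(3,1) = max -> 7.685716
  V(3,2) = exp(-r*dt) * [p*14.740000 + (1-p)*58.307471] = 37.204821; exercise = 39.309744; V(3,2) = max -> 39.309744
  V(3,3) = exp(-r*dt) * [p*58.307471 + (1-p)*84.354870] = 70.891900; exercise = 72.996823; V(3,3) = max -> 72.996823
  V(2,0) = exp(-r*dt) * [p*0.000000 + (1-p)*7.685716] = 4.007478; exercise = 0.000000; V(2,0) = max -> 4.007478
  V(2,1) = exp(-r*dt) * [p*7.685716 + (1-p)*39.309744] = 24.043642; exercise = 14.740000; V(2,1) = max -> 24.043642
  V(2,2) = exp(-r*dt) * [p*39.309744 + (1-p)*72.996823] = 56.202548; exercise = 58.307471; V(2,2) = max -> 58.307471
  V(1,0) = exp(-r*dt) * [p*4.007478 + (1-p)*24.043642] = 14.386178; exercise = 0.000000; V(1,0) = max -> 14.386178
  V(1,1) = exp(-r*dt) * [p*24.043642 + (1-p)*58.307471] = 41.498256; exercise = 39.309744; V(1,1) = max -> 41.498256
  V(0,0) = exp(-r*dt) * [p*14.386178 + (1-p)*41.498256] = 28.276896; exercise = 14.740000; V(0,0) = max -> 28.276896

Answer: Price = V(0,0) = 28.2769


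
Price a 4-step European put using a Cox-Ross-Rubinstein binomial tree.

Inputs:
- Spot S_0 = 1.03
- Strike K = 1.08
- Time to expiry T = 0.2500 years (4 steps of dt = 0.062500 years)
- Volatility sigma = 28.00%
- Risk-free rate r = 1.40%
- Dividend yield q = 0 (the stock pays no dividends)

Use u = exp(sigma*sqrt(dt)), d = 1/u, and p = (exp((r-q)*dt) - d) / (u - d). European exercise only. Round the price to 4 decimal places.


dt = T/N = 0.062500
u = exp(sigma*sqrt(dt)) = 1.072508; d = 1/u = 0.932394
p = (exp((r-q)*dt) - d) / (u - d) = 0.488755
Discount per step: exp(-r*dt) = 0.999125
Stock lattice S(k, i) with i counting down-moves:
  k=0: S(0,0) = 1.0300
  k=1: S(1,0) = 1.1047; S(1,1) = 0.9604
  k=2: S(2,0) = 1.1848; S(2,1) = 1.0300; S(2,2) = 0.8954
  k=3: S(3,0) = 1.2707; S(3,1) = 1.1047; S(3,2) = 0.9604; S(3,3) = 0.8349
  k=4: S(4,0) = 1.3628; S(4,1) = 1.1848; S(4,2) = 1.0300; S(4,3) = 0.8954; S(4,4) = 0.7785
Terminal payoffs V(N, i) = max(K - S_T, 0):
  V(4,0) = 0.000000; V(4,1) = 0.000000; V(4,2) = 0.050000; V(4,3) = 0.184561; V(4,4) = 0.301543
Backward induction: V(k, i) = exp(-r*dt) * [p * V(k+1, i) + (1-p) * V(k+1, i+1)].
  V(3,0) = exp(-r*dt) * [p*0.000000 + (1-p)*0.000000] = 0.000000
  V(3,1) = exp(-r*dt) * [p*0.000000 + (1-p)*0.050000] = 0.025540
  V(3,2) = exp(-r*dt) * [p*0.050000 + (1-p)*0.184561] = 0.118690
  V(3,3) = exp(-r*dt) * [p*0.184561 + (1-p)*0.301543] = 0.244154
  V(2,0) = exp(-r*dt) * [p*0.000000 + (1-p)*0.025540] = 0.013046
  V(2,1) = exp(-r*dt) * [p*0.025540 + (1-p)*0.118690] = 0.073098
  V(2,2) = exp(-r*dt) * [p*0.118690 + (1-p)*0.244154] = 0.182673
  V(1,0) = exp(-r*dt) * [p*0.013046 + (1-p)*0.073098] = 0.043709
  V(1,1) = exp(-r*dt) * [p*0.073098 + (1-p)*0.182673] = 0.129005
  V(0,0) = exp(-r*dt) * [p*0.043709 + (1-p)*0.129005] = 0.087240

Answer: Price = V(0,0) = 0.0872


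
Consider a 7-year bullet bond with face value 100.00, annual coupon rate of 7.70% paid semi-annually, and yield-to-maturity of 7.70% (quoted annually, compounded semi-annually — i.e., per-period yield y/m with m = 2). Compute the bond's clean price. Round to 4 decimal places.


Coupon per period c = face * coupon_rate / m = 3.850000
Periods per year m = 2; per-period yield y/m = 0.038500
Number of cashflows N = 14
Cashflows (t years, CF_t, discount factor 1/(1+y/m)^(m*t), PV):
  t = 0.5000: CF_t = 3.850000, DF = 0.962927, PV = 3.707270
  t = 1.0000: CF_t = 3.850000, DF = 0.927229, PV = 3.569832
  t = 1.5000: CF_t = 3.850000, DF = 0.892854, PV = 3.437488
  t = 2.0000: CF_t = 3.850000, DF = 0.859754, PV = 3.310051
  t = 2.5000: CF_t = 3.850000, DF = 0.827880, PV = 3.187339
  t = 3.0000: CF_t = 3.850000, DF = 0.797188, PV = 3.069176
  t = 3.5000: CF_t = 3.850000, DF = 0.767635, PV = 2.955393
  t = 4.0000: CF_t = 3.850000, DF = 0.739176, PV = 2.845828
  t = 4.5000: CF_t = 3.850000, DF = 0.711773, PV = 2.740326
  t = 5.0000: CF_t = 3.850000, DF = 0.685386, PV = 2.638735
  t = 5.5000: CF_t = 3.850000, DF = 0.659977, PV = 2.540910
  t = 6.0000: CF_t = 3.850000, DF = 0.635509, PV = 2.446711
  t = 6.5000: CF_t = 3.850000, DF = 0.611949, PV = 2.356005
  t = 7.0000: CF_t = 103.850000, DF = 0.589263, PV = 61.194937
Price P = sum_t PV_t = 100.000000

Answer: Price = 100.0000


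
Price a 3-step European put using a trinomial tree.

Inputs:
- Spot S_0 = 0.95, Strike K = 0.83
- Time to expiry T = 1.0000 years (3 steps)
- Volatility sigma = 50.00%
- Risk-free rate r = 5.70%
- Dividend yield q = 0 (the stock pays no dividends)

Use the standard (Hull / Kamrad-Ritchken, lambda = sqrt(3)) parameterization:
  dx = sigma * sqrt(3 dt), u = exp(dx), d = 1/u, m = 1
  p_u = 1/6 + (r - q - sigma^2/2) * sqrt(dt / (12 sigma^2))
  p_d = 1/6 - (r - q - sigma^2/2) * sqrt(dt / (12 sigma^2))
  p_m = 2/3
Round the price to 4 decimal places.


Answer: Price = V(0,0) = 0.1007

Derivation:
dt = T/N = 0.333333; dx = sigma*sqrt(3*dt) = 0.500000
u = exp(dx) = 1.648721; d = 1/u = 0.606531
p_u = 0.144000, p_m = 0.666667, p_d = 0.189333
Discount per step: exp(-r*dt) = 0.981179
Stock lattice S(k, j) with j the centered position index:
  k=0: S(0,+0) = 0.9500
  k=1: S(1,-1) = 0.5762; S(1,+0) = 0.9500; S(1,+1) = 1.5663
  k=2: S(2,-2) = 0.3495; S(2,-1) = 0.5762; S(2,+0) = 0.9500; S(2,+1) = 1.5663; S(2,+2) = 2.5824
  k=3: S(3,-3) = 0.2120; S(3,-2) = 0.3495; S(3,-1) = 0.5762; S(3,+0) = 0.9500; S(3,+1) = 1.5663; S(3,+2) = 2.5824; S(3,+3) = 4.2576
Terminal payoffs V(N, j) = max(K - S_T, 0):
  V(3,-3) = 0.618026; V(3,-2) = 0.480515; V(3,-1) = 0.253796; V(3,+0) = 0.000000; V(3,+1) = 0.000000; V(3,+2) = 0.000000; V(3,+3) = 0.000000
Backward induction: V(k, j) = exp(-r*dt) * [p_u * V(k+1, j+1) + p_m * V(k+1, j) + p_d * V(k+1, j-1)]
  V(2,-2) = exp(-r*dt) * [p_u*0.253796 + p_m*0.480515 + p_d*0.618026] = 0.464983
  V(2,-1) = exp(-r*dt) * [p_u*0.000000 + p_m*0.253796 + p_d*0.480515] = 0.255278
  V(2,+0) = exp(-r*dt) * [p_u*0.000000 + p_m*0.000000 + p_d*0.253796] = 0.047148
  V(2,+1) = exp(-r*dt) * [p_u*0.000000 + p_m*0.000000 + p_d*0.000000] = 0.000000
  V(2,+2) = exp(-r*dt) * [p_u*0.000000 + p_m*0.000000 + p_d*0.000000] = 0.000000
  V(1,-1) = exp(-r*dt) * [p_u*0.047148 + p_m*0.255278 + p_d*0.464983] = 0.260024
  V(1,+0) = exp(-r*dt) * [p_u*0.000000 + p_m*0.047148 + p_d*0.255278] = 0.078263
  V(1,+1) = exp(-r*dt) * [p_u*0.000000 + p_m*0.000000 + p_d*0.047148] = 0.008759
  V(0,+0) = exp(-r*dt) * [p_u*0.008759 + p_m*0.078263 + p_d*0.260024] = 0.100736


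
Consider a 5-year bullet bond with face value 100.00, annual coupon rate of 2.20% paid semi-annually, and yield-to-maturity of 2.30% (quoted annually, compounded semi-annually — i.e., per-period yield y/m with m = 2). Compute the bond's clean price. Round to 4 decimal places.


Coupon per period c = face * coupon_rate / m = 1.100000
Periods per year m = 2; per-period yield y/m = 0.011500
Number of cashflows N = 10
Cashflows (t years, CF_t, discount factor 1/(1+y/m)^(m*t), PV):
  t = 0.5000: CF_t = 1.100000, DF = 0.988631, PV = 1.087494
  t = 1.0000: CF_t = 1.100000, DF = 0.977391, PV = 1.075130
  t = 1.5000: CF_t = 1.100000, DF = 0.966279, PV = 1.062906
  t = 2.0000: CF_t = 1.100000, DF = 0.955293, PV = 1.050822
  t = 2.5000: CF_t = 1.100000, DF = 0.944432, PV = 1.038875
  t = 3.0000: CF_t = 1.100000, DF = 0.933694, PV = 1.027064
  t = 3.5000: CF_t = 1.100000, DF = 0.923079, PV = 1.015387
  t = 4.0000: CF_t = 1.100000, DF = 0.912584, PV = 1.003843
  t = 4.5000: CF_t = 1.100000, DF = 0.902209, PV = 0.992430
  t = 5.0000: CF_t = 101.100000, DF = 0.891951, PV = 90.176274
Price P = sum_t PV_t = 99.530223

Answer: Price = 99.5302


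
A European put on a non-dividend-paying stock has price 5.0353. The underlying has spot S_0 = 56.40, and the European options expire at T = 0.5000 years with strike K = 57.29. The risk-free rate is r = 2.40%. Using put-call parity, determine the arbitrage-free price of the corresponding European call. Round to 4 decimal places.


Answer: Call price = 4.8287

Derivation:
Put-call parity: C - P = S_0 * exp(-qT) - K * exp(-rT).
S_0 * exp(-qT) = 56.4000 * 1.00000000 = 56.40000000
K * exp(-rT) = 57.2900 * 0.98807171 = 56.60662843
C = P + S*exp(-qT) - K*exp(-rT)
C = 5.0353 + 56.40000000 - 56.60662843 = 4.8287


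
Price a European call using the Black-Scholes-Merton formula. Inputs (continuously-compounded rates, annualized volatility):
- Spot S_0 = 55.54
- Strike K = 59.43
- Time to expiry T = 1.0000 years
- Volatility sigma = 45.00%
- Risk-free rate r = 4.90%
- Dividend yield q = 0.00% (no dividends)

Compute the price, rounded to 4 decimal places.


d1 = (ln(S/K) + (r - q + 0.5*sigma^2) * T) / (sigma * sqrt(T)) = 0.18345407
d2 = d1 - sigma * sqrt(T) = -0.26654593
exp(-rT) = 0.95218113; exp(-qT) = 1.00000000
C = S_0 * exp(-qT) * N(d1) - K * exp(-rT) * N(d2)
N(d1) = 0.57277912; N(d2) = 0.39490940
C = 55.5400 * 1.00000000 * 0.57277912 - 59.4300 * 0.95218113 * 0.39490940 = 9.4650

Answer: Price = 9.4650


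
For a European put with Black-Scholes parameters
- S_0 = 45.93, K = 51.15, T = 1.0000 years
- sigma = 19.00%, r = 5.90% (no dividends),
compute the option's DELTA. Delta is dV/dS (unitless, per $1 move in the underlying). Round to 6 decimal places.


Answer: Delta = -0.563962

Derivation:
d1 = -0.1610210214; d2 = -0.3510210214
phi(d1) = 0.3938038179; exp(-qT) = 1.0000000000; exp(-rT) = 0.9427067692
N(-d1) = 0.5639615780
Delta = -exp(-qT) * N(-d1) = -1.0000000000 * 0.5639615780 = -0.563962


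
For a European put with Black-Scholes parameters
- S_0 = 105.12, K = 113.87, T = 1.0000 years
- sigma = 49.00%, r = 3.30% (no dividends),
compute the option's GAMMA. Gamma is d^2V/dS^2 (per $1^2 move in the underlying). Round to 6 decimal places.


Answer: Gamma = 0.007659

Derivation:
d1 = 0.1491736896; d2 = -0.3408263104
phi(d1) = 0.3945280936; exp(-qT) = 1.0000000000; exp(-rT) = 0.9675385596
Gamma = exp(-qT) * phi(d1) / (S * sigma * sqrt(T)) = 1.0000000000 * 0.3945280936 / (105.1200 * 0.4900 * 1.0000000000) = 0.007659


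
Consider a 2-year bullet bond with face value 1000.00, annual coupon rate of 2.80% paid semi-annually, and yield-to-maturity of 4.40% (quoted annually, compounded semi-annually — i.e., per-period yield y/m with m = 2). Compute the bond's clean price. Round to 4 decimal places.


Coupon per period c = face * coupon_rate / m = 14.000000
Periods per year m = 2; per-period yield y/m = 0.022000
Number of cashflows N = 4
Cashflows (t years, CF_t, discount factor 1/(1+y/m)^(m*t), PV):
  t = 0.5000: CF_t = 14.000000, DF = 0.978474, PV = 13.698630
  t = 1.0000: CF_t = 14.000000, DF = 0.957411, PV = 13.403748
  t = 1.5000: CF_t = 14.000000, DF = 0.936801, PV = 13.115213
  t = 2.0000: CF_t = 1014.000000, DF = 0.916635, PV = 929.467849
Price P = sum_t PV_t = 969.685440

Answer: Price = 969.6854


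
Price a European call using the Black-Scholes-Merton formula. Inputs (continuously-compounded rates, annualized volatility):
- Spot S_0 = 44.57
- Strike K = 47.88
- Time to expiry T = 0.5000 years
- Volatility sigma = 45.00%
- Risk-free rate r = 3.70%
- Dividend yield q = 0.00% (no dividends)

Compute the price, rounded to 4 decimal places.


Answer: Price = 4.6514

Derivation:
d1 = (ln(S/K) + (r - q + 0.5*sigma^2) * T) / (sigma * sqrt(T)) = -0.00789412
d2 = d1 - sigma * sqrt(T) = -0.32609217
exp(-rT) = 0.98167007; exp(-qT) = 1.00000000
C = S_0 * exp(-qT) * N(d1) - K * exp(-rT) * N(d2)
N(d1) = 0.49685073; N(d2) = 0.37217731
C = 44.5700 * 1.00000000 * 0.49685073 - 47.8800 * 0.98167007 * 0.37217731 = 4.6514


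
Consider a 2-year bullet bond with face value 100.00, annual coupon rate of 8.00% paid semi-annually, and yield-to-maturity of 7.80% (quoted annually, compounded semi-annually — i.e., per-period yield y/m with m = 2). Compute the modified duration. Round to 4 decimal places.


Coupon per period c = face * coupon_rate / m = 4.000000
Periods per year m = 2; per-period yield y/m = 0.039000
Number of cashflows N = 4
Cashflows (t years, CF_t, discount factor 1/(1+y/m)^(m*t), PV):
  t = 0.5000: CF_t = 4.000000, DF = 0.962464, PV = 3.849856
  t = 1.0000: CF_t = 4.000000, DF = 0.926337, PV = 3.705347
  t = 1.5000: CF_t = 4.000000, DF = 0.891566, PV = 3.566263
  t = 2.0000: CF_t = 104.000000, DF = 0.858100, PV = 89.242381
Price P = sum_t PV_t = 100.363847
First compute Macaulay numerator sum_t t * PV_t:
  t * PV_t at t = 0.5000: 1.924928
  t * PV_t at t = 1.0000: 3.705347
  t * PV_t at t = 1.5000: 5.349394
  t * PV_t at t = 2.0000: 178.484762
Macaulay duration D = 189.464431 / 100.363847 = 1.887776
Modified duration = D / (1 + y/m) = 1.887776 / (1 + 0.039000) = 1.816916

Answer: Modified duration = 1.8169


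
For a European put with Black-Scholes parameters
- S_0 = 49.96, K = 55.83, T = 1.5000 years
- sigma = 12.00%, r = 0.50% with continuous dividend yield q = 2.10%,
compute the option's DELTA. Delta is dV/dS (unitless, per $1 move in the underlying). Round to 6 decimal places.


d1 = -0.8456773119; d2 = -0.9926466964
phi(d1) = 0.2790055538; exp(-qT) = 0.9689909565; exp(-rT) = 0.9925280548
N(-d1) = 0.8011336084
Delta = -exp(-qT) * N(-d1) = -0.9689909565 * 0.8011336084 = -0.776291

Answer: Delta = -0.776291


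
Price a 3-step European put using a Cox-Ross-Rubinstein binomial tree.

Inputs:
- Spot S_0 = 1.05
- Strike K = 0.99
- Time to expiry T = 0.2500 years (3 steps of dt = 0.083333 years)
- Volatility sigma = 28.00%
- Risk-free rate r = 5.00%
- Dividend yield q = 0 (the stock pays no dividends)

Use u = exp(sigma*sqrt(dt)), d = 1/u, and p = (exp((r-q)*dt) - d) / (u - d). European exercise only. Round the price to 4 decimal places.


dt = T/N = 0.083333
u = exp(sigma*sqrt(dt)) = 1.084186; d = 1/u = 0.922351
p = (exp((r-q)*dt) - d) / (u - d) = 0.505604
Discount per step: exp(-r*dt) = 0.995842
Stock lattice S(k, i) with i counting down-moves:
  k=0: S(0,0) = 1.0500
  k=1: S(1,0) = 1.1384; S(1,1) = 0.9685
  k=2: S(2,0) = 1.2342; S(2,1) = 1.0500; S(2,2) = 0.8933
  k=3: S(3,0) = 1.3381; S(3,1) = 1.1384; S(3,2) = 0.9685; S(3,3) = 0.8239
Terminal payoffs V(N, i) = max(K - S_T, 0):
  V(3,0) = 0.000000; V(3,1) = 0.000000; V(3,2) = 0.021531; V(3,3) = 0.166092
Backward induction: V(k, i) = exp(-r*dt) * [p * V(k+1, i) + (1-p) * V(k+1, i+1)].
  V(2,0) = exp(-r*dt) * [p*0.000000 + (1-p)*0.000000] = 0.000000
  V(2,1) = exp(-r*dt) * [p*0.000000 + (1-p)*0.021531] = 0.010601
  V(2,2) = exp(-r*dt) * [p*0.021531 + (1-p)*0.166092] = 0.092615
  V(1,0) = exp(-r*dt) * [p*0.000000 + (1-p)*0.010601] = 0.005219
  V(1,1) = exp(-r*dt) * [p*0.010601 + (1-p)*0.092615] = 0.050935
  V(0,0) = exp(-r*dt) * [p*0.005219 + (1-p)*0.050935] = 0.027705

Answer: Price = V(0,0) = 0.0277


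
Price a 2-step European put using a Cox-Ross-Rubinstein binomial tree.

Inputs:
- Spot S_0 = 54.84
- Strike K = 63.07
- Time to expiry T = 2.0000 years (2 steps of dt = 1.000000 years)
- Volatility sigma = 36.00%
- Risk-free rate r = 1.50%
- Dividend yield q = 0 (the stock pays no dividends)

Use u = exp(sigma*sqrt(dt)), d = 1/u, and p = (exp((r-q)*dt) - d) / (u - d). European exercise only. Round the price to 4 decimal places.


dt = T/N = 1.000000
u = exp(sigma*sqrt(dt)) = 1.433329; d = 1/u = 0.697676
p = (exp((r-q)*dt) - d) / (u - d) = 0.431503
Discount per step: exp(-r*dt) = 0.985112
Stock lattice S(k, i) with i counting down-moves:
  k=0: S(0,0) = 54.8400
  k=1: S(1,0) = 78.6038; S(1,1) = 38.2606
  k=2: S(2,0) = 112.6651; S(2,1) = 54.8400; S(2,2) = 26.6935
Terminal payoffs V(N, i) = max(K - S_T, 0):
  V(2,0) = 0.000000; V(2,1) = 8.230000; V(2,2) = 36.376506
Backward induction: V(k, i) = exp(-r*dt) * [p * V(k+1, i) + (1-p) * V(k+1, i+1)].
  V(1,0) = exp(-r*dt) * [p*0.000000 + (1-p)*8.230000] = 4.609071
  V(1,1) = exp(-r*dt) * [p*8.230000 + (1-p)*36.376506] = 23.870440
  V(0,0) = exp(-r*dt) * [p*4.609071 + (1-p)*23.870440] = 15.327451

Answer: Price = V(0,0) = 15.3275


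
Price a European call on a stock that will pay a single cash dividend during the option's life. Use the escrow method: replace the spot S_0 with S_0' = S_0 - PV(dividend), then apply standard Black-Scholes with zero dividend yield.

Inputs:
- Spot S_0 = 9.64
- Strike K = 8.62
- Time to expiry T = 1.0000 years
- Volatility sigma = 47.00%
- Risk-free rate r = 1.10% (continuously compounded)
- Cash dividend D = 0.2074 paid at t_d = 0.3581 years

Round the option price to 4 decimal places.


PV(D) = D * exp(-r * t_d) = 0.2074 * 0.99606865 = 0.20658464
S_0' = S_0 - PV(D) = 9.6400 - 0.20658464 = 9.43341536
d1 = (ln(S_0'/K) + (r + sigma^2/2)*T) / (sigma*sqrt(T)) = 0.45026197
d2 = d1 - sigma*sqrt(T) = -0.01973803
exp(-rT) = 0.98906028
N(d1) = 0.67373922; N(d2) = 0.49212618
C = S_0' * N(d1) - K * exp(-rT) * N(d2) = 9.43341536 * 0.67373922 - 8.6200 * 0.98906028 * 0.49212618 = 2.1599

Answer: Price = 2.1599


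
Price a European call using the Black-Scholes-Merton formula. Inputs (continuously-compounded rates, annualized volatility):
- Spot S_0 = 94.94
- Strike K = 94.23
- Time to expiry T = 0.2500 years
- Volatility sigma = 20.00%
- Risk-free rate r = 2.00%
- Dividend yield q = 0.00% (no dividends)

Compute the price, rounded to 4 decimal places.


Answer: Price = 4.3818

Derivation:
d1 = (ln(S/K) + (r - q + 0.5*sigma^2) * T) / (sigma * sqrt(T)) = 0.17506511
d2 = d1 - sigma * sqrt(T) = 0.07506511
exp(-rT) = 0.99501248; exp(-qT) = 1.00000000
C = S_0 * exp(-qT) * N(d1) - K * exp(-rT) * N(d2)
N(d1) = 0.56948576; N(d2) = 0.52991855
C = 94.9400 * 1.00000000 * 0.56948576 - 94.2300 * 0.99501248 * 0.52991855 = 4.3818


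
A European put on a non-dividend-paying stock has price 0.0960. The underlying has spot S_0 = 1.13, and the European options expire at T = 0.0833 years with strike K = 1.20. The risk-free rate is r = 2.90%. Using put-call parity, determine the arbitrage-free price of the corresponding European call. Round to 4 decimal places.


Answer: Call price = 0.0289

Derivation:
Put-call parity: C - P = S_0 * exp(-qT) - K * exp(-rT).
S_0 * exp(-qT) = 1.1300 * 1.00000000 = 1.13000000
K * exp(-rT) = 1.2000 * 0.99758722 = 1.19710466
C = P + S*exp(-qT) - K*exp(-rT)
C = 0.0960 + 1.13000000 - 1.19710466 = 0.0289


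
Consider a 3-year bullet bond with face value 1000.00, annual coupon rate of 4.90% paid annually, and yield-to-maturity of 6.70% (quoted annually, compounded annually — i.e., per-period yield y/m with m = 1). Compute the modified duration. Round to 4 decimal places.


Coupon per period c = face * coupon_rate / m = 49.000000
Periods per year m = 1; per-period yield y/m = 0.067000
Number of cashflows N = 3
Cashflows (t years, CF_t, discount factor 1/(1+y/m)^(m*t), PV):
  t = 1.0000: CF_t = 49.000000, DF = 0.937207, PV = 45.923149
  t = 2.0000: CF_t = 49.000000, DF = 0.878357, PV = 43.039502
  t = 3.0000: CF_t = 1049.000000, DF = 0.823203, PV = 863.539544
Price P = sum_t PV_t = 952.502195
First compute Macaulay numerator sum_t t * PV_t:
  t * PV_t at t = 1.0000: 45.923149
  t * PV_t at t = 2.0000: 86.079005
  t * PV_t at t = 3.0000: 2590.618632
Macaulay duration D = 2722.620785 / 952.502195 = 2.858388
Modified duration = D / (1 + y/m) = 2.858388 / (1 + 0.067000) = 2.678902

Answer: Modified duration = 2.6789


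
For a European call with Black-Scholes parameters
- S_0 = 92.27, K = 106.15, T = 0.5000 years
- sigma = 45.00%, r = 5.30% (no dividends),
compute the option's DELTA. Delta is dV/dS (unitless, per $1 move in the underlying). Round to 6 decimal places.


d1 = -0.1980185807; d2 = -0.5162166323
phi(d1) = 0.3911969207; exp(-qT) = 1.0000000000; exp(-rT) = 0.9738480438
N(d1) = 0.4215152631
Delta = exp(-qT) * N(d1) = 1.0000000000 * 0.4215152631 = 0.421515

Answer: Delta = 0.421515


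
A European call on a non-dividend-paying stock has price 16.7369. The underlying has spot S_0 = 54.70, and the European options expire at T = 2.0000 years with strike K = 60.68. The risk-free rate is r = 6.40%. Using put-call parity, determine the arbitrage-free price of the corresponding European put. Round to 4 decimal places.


Answer: Put price = 15.4264

Derivation:
Put-call parity: C - P = S_0 * exp(-qT) - K * exp(-rT).
S_0 * exp(-qT) = 54.7000 * 1.00000000 = 54.70000000
K * exp(-rT) = 60.6800 * 0.87985338 = 53.38950305
P = C - S*exp(-qT) + K*exp(-rT)
P = 16.7369 - 54.70000000 + 53.38950305 = 15.4264


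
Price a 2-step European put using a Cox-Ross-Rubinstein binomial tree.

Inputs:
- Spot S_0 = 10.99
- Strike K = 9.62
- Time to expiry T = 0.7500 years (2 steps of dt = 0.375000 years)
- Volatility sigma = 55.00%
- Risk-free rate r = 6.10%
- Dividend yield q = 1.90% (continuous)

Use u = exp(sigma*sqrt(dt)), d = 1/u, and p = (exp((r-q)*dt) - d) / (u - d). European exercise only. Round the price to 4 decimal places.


dt = T/N = 0.375000
u = exp(sigma*sqrt(dt)) = 1.400466; d = 1/u = 0.714048
p = (exp((r-q)*dt) - d) / (u - d) = 0.439713
Discount per step: exp(-r*dt) = 0.977385
Stock lattice S(k, i) with i counting down-moves:
  k=0: S(0,0) = 10.9900
  k=1: S(1,0) = 15.3911; S(1,1) = 7.8474
  k=2: S(2,0) = 21.5547; S(2,1) = 10.9900; S(2,2) = 5.6034
Terminal payoffs V(N, i) = max(K - S_T, 0):
  V(2,0) = 0.000000; V(2,1) = 0.000000; V(2,2) = 4.016586
Backward induction: V(k, i) = exp(-r*dt) * [p * V(k+1, i) + (1-p) * V(k+1, i+1)].
  V(1,0) = exp(-r*dt) * [p*0.000000 + (1-p)*0.000000] = 0.000000
  V(1,1) = exp(-r*dt) * [p*0.000000 + (1-p)*4.016586] = 2.199548
  V(0,0) = exp(-r*dt) * [p*0.000000 + (1-p)*2.199548] = 1.204508

Answer: Price = V(0,0) = 1.2045


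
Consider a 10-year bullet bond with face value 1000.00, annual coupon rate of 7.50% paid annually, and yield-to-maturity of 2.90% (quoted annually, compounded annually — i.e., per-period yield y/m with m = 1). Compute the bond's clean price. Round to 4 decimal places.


Answer: Price = 1394.3995

Derivation:
Coupon per period c = face * coupon_rate / m = 75.000000
Periods per year m = 1; per-period yield y/m = 0.029000
Number of cashflows N = 10
Cashflows (t years, CF_t, discount factor 1/(1+y/m)^(m*t), PV):
  t = 1.0000: CF_t = 75.000000, DF = 0.971817, PV = 72.886297
  t = 2.0000: CF_t = 75.000000, DF = 0.944429, PV = 70.832165
  t = 3.0000: CF_t = 75.000000, DF = 0.917812, PV = 68.835923
  t = 4.0000: CF_t = 75.000000, DF = 0.891946, PV = 66.895941
  t = 5.0000: CF_t = 75.000000, DF = 0.866808, PV = 65.010632
  t = 6.0000: CF_t = 75.000000, DF = 0.842379, PV = 63.178457
  t = 7.0000: CF_t = 75.000000, DF = 0.818639, PV = 61.397917
  t = 8.0000: CF_t = 75.000000, DF = 0.795567, PV = 59.667558
  t = 9.0000: CF_t = 75.000000, DF = 0.773146, PV = 57.985965
  t = 10.0000: CF_t = 1075.000000, DF = 0.751357, PV = 807.708618
Price P = sum_t PV_t = 1394.399473


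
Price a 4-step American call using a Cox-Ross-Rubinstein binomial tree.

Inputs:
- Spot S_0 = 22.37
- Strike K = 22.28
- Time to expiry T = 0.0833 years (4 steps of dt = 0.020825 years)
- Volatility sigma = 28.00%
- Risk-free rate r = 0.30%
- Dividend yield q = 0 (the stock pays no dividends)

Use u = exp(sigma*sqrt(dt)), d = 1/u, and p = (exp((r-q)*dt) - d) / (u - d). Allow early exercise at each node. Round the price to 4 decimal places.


dt = T/N = 0.020825
u = exp(sigma*sqrt(dt)) = 1.041234; d = 1/u = 0.960399
p = (exp((r-q)*dt) - d) / (u - d) = 0.490673
Discount per step: exp(-r*dt) = 0.999938
Stock lattice S(k, i) with i counting down-moves:
  k=0: S(0,0) = 22.3700
  k=1: S(1,0) = 23.2924; S(1,1) = 21.4841
  k=2: S(2,0) = 24.2528; S(2,1) = 22.3700; S(2,2) = 20.6333
  k=3: S(3,0) = 25.2529; S(3,1) = 23.2924; S(3,2) = 21.4841; S(3,3) = 19.8162
  k=4: S(4,0) = 26.2942; S(4,1) = 24.2528; S(4,2) = 22.3700; S(4,3) = 20.6333; S(4,4) = 19.0315
Terminal payoffs V(N, i) = max(S_T - K, 0):
  V(4,0) = 4.014151; V(4,1) = 1.972838; V(4,2) = 0.090000; V(4,3) = 0.000000; V(4,4) = 0.000000
Backward induction: V(k, i) = exp(-r*dt) * [p * V(k+1, i) + (1-p) * V(k+1, i+1)]; then take max(V_cont, immediate exercise) for American.
  V(3,0) = exp(-r*dt) * [p*4.014151 + (1-p)*1.972838] = 2.974269; exercise = 2.972877; V(3,0) = max -> 2.974269
  V(3,1) = exp(-r*dt) * [p*1.972838 + (1-p)*0.090000] = 1.013794; exercise = 1.012402; V(3,1) = max -> 1.013794
  V(3,2) = exp(-r*dt) * [p*0.090000 + (1-p)*0.000000] = 0.044158; exercise = 0.000000; V(3,2) = max -> 0.044158
  V(3,3) = exp(-r*dt) * [p*0.000000 + (1-p)*0.000000] = 0.000000; exercise = 0.000000; V(3,3) = max -> 0.000000
  V(2,0) = exp(-r*dt) * [p*2.974269 + (1-p)*1.013794] = 1.975622; exercise = 1.972838; V(2,0) = max -> 1.975622
  V(2,1) = exp(-r*dt) * [p*1.013794 + (1-p)*0.044158] = 0.519899; exercise = 0.090000; V(2,1) = max -> 0.519899
  V(2,2) = exp(-r*dt) * [p*0.044158 + (1-p)*0.000000] = 0.021666; exercise = 0.000000; V(2,2) = max -> 0.021666
  V(1,0) = exp(-r*dt) * [p*1.975622 + (1-p)*0.519899] = 1.234105; exercise = 1.012402; V(1,0) = max -> 1.234105
  V(1,1) = exp(-r*dt) * [p*0.519899 + (1-p)*0.021666] = 0.266119; exercise = 0.000000; V(1,1) = max -> 0.266119
  V(0,0) = exp(-r*dt) * [p*1.234105 + (1-p)*0.266119] = 0.741037; exercise = 0.090000; V(0,0) = max -> 0.741037

Answer: Price = V(0,0) = 0.7410


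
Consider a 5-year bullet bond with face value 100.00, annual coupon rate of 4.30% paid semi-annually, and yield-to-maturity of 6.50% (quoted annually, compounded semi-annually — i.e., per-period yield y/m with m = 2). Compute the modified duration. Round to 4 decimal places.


Coupon per period c = face * coupon_rate / m = 2.150000
Periods per year m = 2; per-period yield y/m = 0.032500
Number of cashflows N = 10
Cashflows (t years, CF_t, discount factor 1/(1+y/m)^(m*t), PV):
  t = 0.5000: CF_t = 2.150000, DF = 0.968523, PV = 2.082324
  t = 1.0000: CF_t = 2.150000, DF = 0.938037, PV = 2.016779
  t = 1.5000: CF_t = 2.150000, DF = 0.908510, PV = 1.953297
  t = 2.0000: CF_t = 2.150000, DF = 0.879913, PV = 1.891813
  t = 2.5000: CF_t = 2.150000, DF = 0.852216, PV = 1.832264
  t = 3.0000: CF_t = 2.150000, DF = 0.825391, PV = 1.774590
  t = 3.5000: CF_t = 2.150000, DF = 0.799410, PV = 1.718732
  t = 4.0000: CF_t = 2.150000, DF = 0.774247, PV = 1.664631
  t = 4.5000: CF_t = 2.150000, DF = 0.749876, PV = 1.612233
  t = 5.0000: CF_t = 102.150000, DF = 0.726272, PV = 74.188701
Price P = sum_t PV_t = 90.735365
First compute Macaulay numerator sum_t t * PV_t:
  t * PV_t at t = 0.5000: 1.041162
  t * PV_t at t = 1.0000: 2.016779
  t * PV_t at t = 1.5000: 2.929945
  t * PV_t at t = 2.0000: 3.783626
  t * PV_t at t = 2.5000: 4.580661
  t * PV_t at t = 3.0000: 5.323771
  t * PV_t at t = 3.5000: 6.015560
  t * PV_t at t = 4.0000: 6.658524
  t * PV_t at t = 4.5000: 7.255050
  t * PV_t at t = 5.0000: 370.943506
Macaulay duration D = 410.548585 / 90.735365 = 4.524681
Modified duration = D / (1 + y/m) = 4.524681 / (1 + 0.032500) = 4.382258

Answer: Modified duration = 4.3823


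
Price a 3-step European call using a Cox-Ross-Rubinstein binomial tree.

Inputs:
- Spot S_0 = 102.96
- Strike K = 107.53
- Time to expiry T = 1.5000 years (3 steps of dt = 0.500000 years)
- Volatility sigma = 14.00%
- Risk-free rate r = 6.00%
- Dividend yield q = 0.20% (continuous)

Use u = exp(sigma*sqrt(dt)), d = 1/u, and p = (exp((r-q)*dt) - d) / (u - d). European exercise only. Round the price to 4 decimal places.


Answer: Price = V(0,0) = 9.3453

Derivation:
dt = T/N = 0.500000
u = exp(sigma*sqrt(dt)) = 1.104061; d = 1/u = 0.905747
p = (exp((r-q)*dt) - d) / (u - d) = 0.623646
Discount per step: exp(-r*dt) = 0.970446
Stock lattice S(k, i) with i counting down-moves:
  k=0: S(0,0) = 102.9600
  k=1: S(1,0) = 113.6741; S(1,1) = 93.2557
  k=2: S(2,0) = 125.5031; S(2,1) = 102.9600; S(2,2) = 84.4661
  k=3: S(3,0) = 138.5630; S(3,1) = 113.6741; S(3,2) = 93.2557; S(3,3) = 76.5050
Terminal payoffs V(N, i) = max(S_T - K, 0):
  V(3,0) = 31.033044; V(3,1) = 6.144092; V(3,2) = 0.000000; V(3,3) = 0.000000
Backward induction: V(k, i) = exp(-r*dt) * [p * V(k+1, i) + (1-p) * V(k+1, i+1)].
  V(2,0) = exp(-r*dt) * [p*31.033044 + (1-p)*6.144092] = 21.025652
  V(2,1) = exp(-r*dt) * [p*6.144092 + (1-p)*0.000000] = 3.718491
  V(2,2) = exp(-r*dt) * [p*0.000000 + (1-p)*0.000000] = 0.000000
  V(1,0) = exp(-r*dt) * [p*21.025652 + (1-p)*3.718491] = 14.083131
  V(1,1) = exp(-r*dt) * [p*3.718491 + (1-p)*0.000000] = 2.250483
  V(0,0) = exp(-r*dt) * [p*14.083131 + (1-p)*2.250483] = 9.345257


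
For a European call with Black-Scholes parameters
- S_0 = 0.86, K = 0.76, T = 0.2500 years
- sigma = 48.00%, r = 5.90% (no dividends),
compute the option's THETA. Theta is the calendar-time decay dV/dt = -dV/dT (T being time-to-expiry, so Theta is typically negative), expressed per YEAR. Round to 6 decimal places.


d1 = 0.6965164832; d2 = 0.4565164832
phi(d1) = 0.3130143825; exp(-qT) = 1.0000000000; exp(-rT) = 0.9853582484
Theta = -S*exp(-qT)*phi(d1)*sigma/(2*sqrt(T)) - r*K*exp(-rT)*N(d2) + q*S*exp(-qT)*N(d1)
N(d1) = 0.7569472809; N(d2) = 0.6759906897; sqrt(T) = 0.5000000000
Term 1 = -0.8600 * 1.0000000000 * 0.3130143825 * 0.4800 / (2 * 0.5000000000) = -0.1292123371
Term 2 = -0.0590 * 0.7600 * 0.9853582484 * 0.6759906897 = -0.0298676102
Term 3 = 0 (no dividend yield, q = 0)
Theta = -0.1292123371 + (-0.0298676102) + (0.0000000000) = -0.159080

Answer: Theta = -0.159080


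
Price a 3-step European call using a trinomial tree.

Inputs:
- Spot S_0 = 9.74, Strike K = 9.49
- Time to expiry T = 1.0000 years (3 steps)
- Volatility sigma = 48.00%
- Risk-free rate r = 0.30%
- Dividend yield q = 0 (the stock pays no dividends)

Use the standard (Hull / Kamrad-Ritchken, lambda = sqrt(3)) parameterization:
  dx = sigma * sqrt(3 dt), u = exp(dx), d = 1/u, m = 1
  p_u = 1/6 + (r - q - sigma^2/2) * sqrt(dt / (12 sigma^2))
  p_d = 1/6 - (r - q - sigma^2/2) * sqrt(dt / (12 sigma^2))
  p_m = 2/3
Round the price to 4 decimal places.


dt = T/N = 0.333333; dx = sigma*sqrt(3*dt) = 0.480000
u = exp(dx) = 1.616074; d = 1/u = 0.618783
p_u = 0.127708, p_m = 0.666667, p_d = 0.205625
Discount per step: exp(-r*dt) = 0.999000
Stock lattice S(k, j) with j the centered position index:
  k=0: S(0,+0) = 9.7400
  k=1: S(1,-1) = 6.0270; S(1,+0) = 9.7400; S(1,+1) = 15.7406
  k=2: S(2,-2) = 3.7294; S(2,-1) = 6.0270; S(2,+0) = 9.7400; S(2,+1) = 15.7406; S(2,+2) = 25.4379
  k=3: S(3,-3) = 2.3077; S(3,-2) = 3.7294; S(3,-1) = 6.0270; S(3,+0) = 9.7400; S(3,+1) = 15.7406; S(3,+2) = 25.4379; S(3,+3) = 41.1096
Terminal payoffs V(N, j) = max(S_T - K, 0):
  V(3,-3) = 0.000000; V(3,-2) = 0.000000; V(3,-1) = 0.000000; V(3,+0) = 0.250000; V(3,+1) = 6.250565; V(3,+2) = 15.947924; V(3,+3) = 31.619577
Backward induction: V(k, j) = exp(-r*dt) * [p_u * V(k+1, j+1) + p_m * V(k+1, j) + p_d * V(k+1, j-1)]
  V(2,-2) = exp(-r*dt) * [p_u*0.000000 + p_m*0.000000 + p_d*0.000000] = 0.000000
  V(2,-1) = exp(-r*dt) * [p_u*0.250000 + p_m*0.000000 + p_d*0.000000] = 0.031895
  V(2,+0) = exp(-r*dt) * [p_u*6.250565 + p_m*0.250000 + p_d*0.000000] = 0.963951
  V(2,+1) = exp(-r*dt) * [p_u*15.947924 + p_m*6.250565 + p_d*0.250000] = 6.248880
  V(2,+2) = exp(-r*dt) * [p_u*31.619577 + p_m*15.947924 + p_d*6.250565] = 15.939358
  V(1,-1) = exp(-r*dt) * [p_u*0.963951 + p_m*0.031895 + p_d*0.000000] = 0.144224
  V(1,+0) = exp(-r*dt) * [p_u*6.248880 + p_m*0.963951 + p_d*0.031895] = 1.445780
  V(1,+1) = exp(-r*dt) * [p_u*15.939358 + p_m*6.248880 + p_d*0.963951] = 6.393325
  V(0,+0) = exp(-r*dt) * [p_u*6.393325 + p_m*1.445780 + p_d*0.144224] = 1.808181

Answer: Price = V(0,0) = 1.8082
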